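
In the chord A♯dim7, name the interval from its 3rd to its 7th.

A♯ diminished seventh is spelled A♯–C♯–E–G.
The 3rd is C♯ and the 7th is G.
C♯ up to G is 6 semitones, a half step narrower than a perfect fifth, so the interval is diminished.

diminished fifth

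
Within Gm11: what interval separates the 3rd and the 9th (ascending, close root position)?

M7

Gm11 (G minor eleventh) is spelled G, B♭, D, F, A, C.
The 3rd is B♭ and the 9th is A.
B♭ up to A spans 7 letter names and 11 semitones — a major seventh.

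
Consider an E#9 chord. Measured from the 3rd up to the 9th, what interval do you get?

minor seventh

E#9: E#-G##-B#-D#-F##.
So we need the interval from G## up to F##.
G## up to F## is 10 semitones, a half step narrower than a major seventh, so the interval is minor.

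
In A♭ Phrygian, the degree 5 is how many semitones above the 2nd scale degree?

6

The scale is A♭ B𝄫 C♭ D♭ E♭ F♭ G♭.
B𝄫 up to E♭ is an augmented fourth — 6 semitones.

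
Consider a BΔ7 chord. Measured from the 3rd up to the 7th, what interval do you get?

The chord tones of BM7 (B major seventh) are B–D#–F#–A#.
The 3rd is D# and the 7th is A#.
D# up to A# spans 5 letter names and 7 semitones — a perfect fifth.

perfect fifth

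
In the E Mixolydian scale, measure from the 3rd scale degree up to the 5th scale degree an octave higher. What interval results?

The scale runs E F# G# A B C# D.
3rd scale degree = G#; scale degree 5 (up an octave) = B.
G# up to B is 15 semitones, a half step narrower than a major tenth, so the interval is minor.

minor tenth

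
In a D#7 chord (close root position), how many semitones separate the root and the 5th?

7

D#7 is spelled D#-F##-A#-C#.
D# to A# is a perfect fifth: 7 semitones.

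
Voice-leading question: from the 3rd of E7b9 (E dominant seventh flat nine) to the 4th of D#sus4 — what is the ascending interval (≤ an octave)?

The 3rd of E7b9 (E dominant seventh flat nine) is G#; the 4th of D#sus4 is G#.
Counting 1 letters and 0 half steps from G# gives a perfect unison.

perfect unison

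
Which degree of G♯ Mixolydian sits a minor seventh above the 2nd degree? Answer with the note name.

G#

The scale is G♯ A♯ B♯ C♯ D♯ E♯ F♯.
The 2nd degree is A♯; a minor seventh above that is G♯ — scale degree 1.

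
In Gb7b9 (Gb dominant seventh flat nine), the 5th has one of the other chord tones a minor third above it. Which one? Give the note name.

Gb dominant seventh flat nine: Gb, Bb, Db, Fb, Abb.
The 5th is Db. A minor third above Db is Fb.
Fb is the chord's 7th.

Fb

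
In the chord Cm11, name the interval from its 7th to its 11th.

The chord tones of Cm11 are C–Eb–G–Bb–D–F.
7th = Bb; 11th = F.
From Bb to F is 7 semitones, exactly the perfect fifth.

P5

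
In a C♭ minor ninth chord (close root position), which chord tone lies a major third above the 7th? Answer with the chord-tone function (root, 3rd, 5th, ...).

Spelling the chord: C♭, E𝄫, G♭, B𝄫, D♭.
The 7th is B𝄫. A major third above B𝄫 is D♭.
D♭ is the chord's 9th.

9th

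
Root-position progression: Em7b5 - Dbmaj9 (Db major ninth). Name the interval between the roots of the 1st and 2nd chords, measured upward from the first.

The roots are E and Db.
From E to Db: 9 semitones over a seventh = diminished.

diminished 7th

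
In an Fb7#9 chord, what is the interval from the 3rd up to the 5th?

minor third

Fb7#9: Fb Ab Cb Ebb G.
That puts Ab below Cb.
From Ab to Cb: 3 semitones over a third = minor.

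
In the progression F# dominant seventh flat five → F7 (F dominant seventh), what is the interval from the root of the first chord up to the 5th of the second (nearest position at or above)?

diminished fifth

The root of F# dominant seventh flat five is F#; the 5th of F7 (F dominant seventh) is C.
From F# to C: 6 semitones over a fifth = diminished.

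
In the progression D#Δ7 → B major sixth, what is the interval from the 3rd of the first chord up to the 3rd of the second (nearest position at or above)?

D#Δ7 has F## as its 3rd, and B major sixth has D# as its 3rd.
6 letter names make it a sixth; at 8 semitones (a half step narrower than major) the quality is minor.

minor sixth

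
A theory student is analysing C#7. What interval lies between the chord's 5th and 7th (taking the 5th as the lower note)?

minor third

Spelling the chord: C# E# G# B.
That puts G# below B.
3 letter names make it a third; at 3 semitones (a half step narrower than major) the quality is minor.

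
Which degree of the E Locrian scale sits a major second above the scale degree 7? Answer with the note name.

The scale is E F G A Bb C D.
The scale degree 7 is D; a major second above that is E — scale degree 1.

E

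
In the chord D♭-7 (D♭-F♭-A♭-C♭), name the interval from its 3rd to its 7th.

So we need the interval from F♭ up to C♭.
Counting 5 letters and 7 half steps from F♭ gives a perfect fifth.

perfect 5th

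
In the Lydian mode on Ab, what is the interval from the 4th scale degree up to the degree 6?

Ab lydian: Ab Bb C D Eb F G.
That puts D below F.
3 letter names make it a third; at 3 semitones (a half step narrower than major) the quality is minor.

m3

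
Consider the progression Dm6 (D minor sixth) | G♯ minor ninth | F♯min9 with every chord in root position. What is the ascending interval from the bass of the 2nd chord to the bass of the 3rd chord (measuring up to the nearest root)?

The roots are G♯ and F♯.
7 letter names make it a seventh; at 10 semitones (a half step narrower than major) the quality is minor.

minor seventh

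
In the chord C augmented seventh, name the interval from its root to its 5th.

The chord tones of C7#5 (C augmented seventh) are C–E–G♯–B♭.
Root = C; 5th = G♯.
5 letter names make it a fifth; at 8 semitones (a half step wider than perfect) the quality is augmented.

augmented fifth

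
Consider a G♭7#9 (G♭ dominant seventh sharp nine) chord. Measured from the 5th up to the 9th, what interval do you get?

The chord tones of G♭7#9 are G♭ B♭ D♭ F♭ A.
So we need the interval from D♭ up to A.
From D♭ to A: 8 semitones over a fifth = augmented.

augmented fifth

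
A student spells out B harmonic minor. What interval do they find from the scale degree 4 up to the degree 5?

major 2nd

Spelling B harmonic minor: B C# D E F# G A#.
The scale degree 4 is E and the degree 5 is F#.
Counting 2 letters and 2 half steps from E gives a major second.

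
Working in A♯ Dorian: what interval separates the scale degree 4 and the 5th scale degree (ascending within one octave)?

M2

A♯ dorian: A♯ B♯ C♯ D♯ E♯ F𝄪 G♯.
Scale degree 4 = D♯; degree 5 = E♯.
D♯ up to E♯ spans 2 letter names and 2 semitones — a major second.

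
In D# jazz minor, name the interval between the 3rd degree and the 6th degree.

D# melodic minor: D# E# F# G# A# B# C##.
The 3rd degree is F# and the degree 6 is B#.
F# up to B# is 6 semitones, a half step wider than a perfect fourth, so the interval is augmented.

augmented 4th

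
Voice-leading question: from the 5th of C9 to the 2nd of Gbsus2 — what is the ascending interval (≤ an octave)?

minor second

The 5th of C9 is G; the 2nd of Gbsus2 is Ab.
2 letter names make it a second; at 1 semitone (a half step narrower than major) the quality is minor.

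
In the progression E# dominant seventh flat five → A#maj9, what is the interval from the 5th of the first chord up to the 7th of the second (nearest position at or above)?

E# dominant seventh flat five has B as its 5th, and A#maj9 has G## as its 7th.
6 letter names make it a sixth; at 10 semitones (a half step wider than major) the quality is augmented.

augmented 6th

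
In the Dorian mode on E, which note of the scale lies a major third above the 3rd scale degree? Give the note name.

The scale is E F# G A B C# D.
The 3rd scale degree is G; a major third above that is B — scale degree 5.

B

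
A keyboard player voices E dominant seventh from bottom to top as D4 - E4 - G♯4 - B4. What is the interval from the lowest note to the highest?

major sixth

The outer voices are D4 and B4.
D up to B spans 6 letter names and 9 semitones — a major sixth.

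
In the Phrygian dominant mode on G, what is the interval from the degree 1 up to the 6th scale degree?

minor sixth

Spelling the Phrygian dominant mode on G: G Ab B C D Eb F.
The degree 1 is G and the degree 6 is Eb.
G up to Eb is 8 semitones, a half step narrower than a major sixth, so the interval is minor.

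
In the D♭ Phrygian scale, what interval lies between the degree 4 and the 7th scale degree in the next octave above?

D♭ phrygian: D♭ E𝄫 F♭ G♭ A♭ B𝄫 C♭.
The degree 4 is G♭ and the 7th degree (up an octave) is C♭.
Counting 11 letters and 17 half steps from G♭ gives a perfect eleventh.

perfect eleventh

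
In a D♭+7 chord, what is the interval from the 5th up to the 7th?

D♭ augmented seventh: D♭ F A C♭.
So we need the interval from A up to C♭.
3 letter names make it a third; at 2 semitones (a whole step narrower than major) the quality is diminished.

diminished third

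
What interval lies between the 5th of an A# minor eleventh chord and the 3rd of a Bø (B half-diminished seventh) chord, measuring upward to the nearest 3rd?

diminished seventh

The 5th of A# minor eleventh is E#; the 3rd of Bø (B half-diminished seventh) is D.
7 letter names make it a seventh; at 9 semitones (a whole step narrower than major) the quality is diminished.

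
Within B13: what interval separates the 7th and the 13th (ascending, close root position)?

major 7th

Spelling the chord: B-D#-F#-A-C#-G#.
So we need the interval from A up to G#.
Counting 7 letters and 11 half steps from A gives a major seventh.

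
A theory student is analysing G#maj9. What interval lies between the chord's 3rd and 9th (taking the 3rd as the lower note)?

Spelling the chord: G#, B#, D#, F##, A#.
3rd = B#; 9th = A#.
7 letter names make it a seventh; at 10 semitones (a half step narrower than major) the quality is minor.

minor 7th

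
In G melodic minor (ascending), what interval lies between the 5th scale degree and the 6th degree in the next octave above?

major ninth

Spelling G melodic minor (ascending): G A B♭ C D E F♯.
So we need the interval from D up to E.
D up to E spans 9 letter names and 14 semitones — a major ninth.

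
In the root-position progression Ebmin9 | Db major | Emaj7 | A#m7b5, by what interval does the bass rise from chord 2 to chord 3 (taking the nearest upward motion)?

The roots are Db and E.
2 letter names make it a second; at 3 semitones (a half step wider than major) the quality is augmented.

augmented second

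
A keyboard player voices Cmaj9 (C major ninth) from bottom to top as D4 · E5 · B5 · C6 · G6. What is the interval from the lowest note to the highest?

perfect 18th

The outer voices are D4 and G6.
From D to G is 29 semitones, exactly the perfect 18th.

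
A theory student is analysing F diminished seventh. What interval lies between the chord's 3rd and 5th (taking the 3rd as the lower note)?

Spelling the chord: F, Ab, Cb, Ebb.
That puts Ab below Cb.
3 letter names make it a third; at 3 semitones (a half step narrower than major) the quality is minor.

minor third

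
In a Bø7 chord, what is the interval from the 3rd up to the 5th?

minor 3rd

Spelling the chord: B–D–F–A.
3rd = D; 5th = F.
D up to F is 3 semitones, a half step narrower than a major third, so the interval is minor.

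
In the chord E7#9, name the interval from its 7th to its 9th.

E7#9: E, G♯, B, D, F𝄪.
7th = D; 9th = F𝄪.
From D to F𝄪: 5 semitones over a third = augmented.

augmented 3rd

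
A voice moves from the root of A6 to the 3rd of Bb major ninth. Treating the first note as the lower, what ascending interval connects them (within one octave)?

The root of A6 is A; the 3rd of Bb major ninth is D.
Counting 4 letters and 5 half steps from A gives a perfect fourth.

perfect fourth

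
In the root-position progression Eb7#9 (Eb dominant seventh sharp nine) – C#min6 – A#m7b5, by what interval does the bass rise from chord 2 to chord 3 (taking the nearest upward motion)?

The roots are C# and A#.
From C# to A# is 9 semitones, exactly the major sixth.

M6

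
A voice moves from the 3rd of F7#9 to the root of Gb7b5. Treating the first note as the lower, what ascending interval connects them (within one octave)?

diminished seventh

The 3rd of F7#9 is A; the root of Gb7b5 is Gb.
A up to Gb is 9 semitones, a whole step narrower than a major seventh, so the interval is diminished.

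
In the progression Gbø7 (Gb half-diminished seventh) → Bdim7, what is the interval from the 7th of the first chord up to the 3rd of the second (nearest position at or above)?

Gbø7 (Gb half-diminished seventh) has Fb as its 7th, and Bdim7 has D as its 3rd.
Fb up to D is 10 semitones, a half step wider than a major sixth, so the interval is augmented.

augmented sixth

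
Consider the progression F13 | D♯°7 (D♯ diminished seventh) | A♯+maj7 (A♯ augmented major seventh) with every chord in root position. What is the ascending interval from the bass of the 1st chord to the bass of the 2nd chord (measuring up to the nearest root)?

The roots are F and D♯.
6 letter names make it a sixth; at 10 semitones (a half step wider than major) the quality is augmented.

A6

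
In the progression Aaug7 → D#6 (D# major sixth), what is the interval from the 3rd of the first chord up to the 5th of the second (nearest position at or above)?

M6

The 3rd of Aaug7 is C#; the 5th of D#6 (D# major sixth) is A#.
From C# to A# is 9 semitones, exactly the major sixth.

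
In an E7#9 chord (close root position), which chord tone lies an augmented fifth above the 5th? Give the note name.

F##

Spelling the chord: E, G#, B, D, F##.
The 5th is B. An augmented fifth above B is F##.
F## is the chord's 9th.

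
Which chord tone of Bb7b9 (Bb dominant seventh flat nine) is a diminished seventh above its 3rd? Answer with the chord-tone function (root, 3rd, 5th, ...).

9th

The chord tones of Bb7b9 are Bb, D, F, Ab, Cb.
The 3rd is D. A diminished seventh above D is Cb.
Cb is the chord's 9th.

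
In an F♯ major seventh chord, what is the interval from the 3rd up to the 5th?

minor third

F♯Δ7 is spelled F♯-A♯-C♯-E♯.
That puts A♯ below C♯.
3 letter names make it a third; at 3 semitones (a half step narrower than major) the quality is minor.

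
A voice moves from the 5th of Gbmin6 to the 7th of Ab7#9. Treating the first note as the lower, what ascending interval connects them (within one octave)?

Gbmin6 has Db as its 5th, and Ab7#9 has Gb as its 7th.
Db up to Gb spans 4 letter names and 5 semitones — a perfect fourth.

P4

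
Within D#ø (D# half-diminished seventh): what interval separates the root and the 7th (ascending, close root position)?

Spelling the chord: D#-F#-A-C#.
That puts D# below C#.
From D# to C#: 10 semitones over a seventh = minor.

minor seventh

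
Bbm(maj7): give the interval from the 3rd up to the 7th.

augmented fifth

Spelling the chord: Bb-Db-F-A.
3rd = Db; 7th = A.
From Db to A: 8 semitones over a fifth = augmented.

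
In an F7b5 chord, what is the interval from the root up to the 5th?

Spelling the chord: F-A-Cb-Eb.
So we need the interval from F up to Cb.
From F to Cb: 6 semitones over a fifth = diminished.

diminished fifth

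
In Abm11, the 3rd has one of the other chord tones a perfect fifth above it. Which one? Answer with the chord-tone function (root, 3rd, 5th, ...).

Spelling the chord: Ab, Cb, Eb, Gb, Bb, Db.
The 3rd is Cb. A perfect fifth above Cb is Gb.
Gb is the chord's 7th.

7th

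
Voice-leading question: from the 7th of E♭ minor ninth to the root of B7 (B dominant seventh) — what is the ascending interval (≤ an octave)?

augmented 6th

The 7th of E♭ minor ninth is D♭; the root of B7 (B dominant seventh) is B.
From D♭ to B: 10 semitones over a sixth = augmented.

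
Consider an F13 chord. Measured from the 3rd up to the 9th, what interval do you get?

minor seventh

F13 (F dominant thirteenth) is spelled F–A–C–Eb–G–D.
The 3rd is A and the 9th is G.
From A to G: 10 semitones over a seventh = minor.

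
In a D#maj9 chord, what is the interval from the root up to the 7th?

D# major ninth is spelled D#–F##–A#–C##–E#.
So we need the interval from D# up to C##.
From D# to C## is 11 semitones, exactly the major seventh.

major 7th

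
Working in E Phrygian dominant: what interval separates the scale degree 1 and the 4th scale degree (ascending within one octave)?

perfect 4th

Spelling E Phrygian dominant: E F G# A B C D.
So we need the interval from E up to A.
Counting 4 letters and 5 half steps from E gives a perfect fourth.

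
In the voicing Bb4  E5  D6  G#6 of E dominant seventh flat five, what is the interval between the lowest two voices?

A4

Those voices are Bb4 and E5.
Bb up to E is 6 semitones, a half step wider than a perfect fourth, so the interval is augmented.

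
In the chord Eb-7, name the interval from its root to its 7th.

Spelling the chord: Eb-Gb-Bb-Db.
Root = Eb; 7th = Db.
7 letter names make it a seventh; at 10 semitones (a half step narrower than major) the quality is minor.

m7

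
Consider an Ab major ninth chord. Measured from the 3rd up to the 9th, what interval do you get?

The chord tones of Ab major ninth are Ab-C-Eb-G-Bb.
That puts C below Bb.
From C to Bb: 10 semitones over a seventh = minor.

minor seventh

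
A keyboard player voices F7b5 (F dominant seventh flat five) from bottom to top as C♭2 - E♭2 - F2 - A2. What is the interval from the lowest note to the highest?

augmented sixth

The outer voices are C♭2 and A2.
C♭ up to A is 10 semitones, a half step wider than a major sixth, so the interval is augmented.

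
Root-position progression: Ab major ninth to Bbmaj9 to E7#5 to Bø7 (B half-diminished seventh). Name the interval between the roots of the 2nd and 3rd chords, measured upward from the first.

The roots are Bb and E.
From Bb to E: 6 semitones over a fourth = augmented.

augmented fourth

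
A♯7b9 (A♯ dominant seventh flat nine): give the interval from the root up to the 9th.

m9

Spelling the chord: A♯, C𝄪, E♯, G♯, B.
The root is A♯ and the 9th is B.
9 letter names make it a ninth; at 13 semitones (a half step narrower than major) the quality is minor.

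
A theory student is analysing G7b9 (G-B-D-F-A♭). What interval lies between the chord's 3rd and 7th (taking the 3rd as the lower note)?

diminished 5th

So we need the interval from B up to F.
B up to F is 6 semitones, a half step narrower than a perfect fifth, so the interval is diminished.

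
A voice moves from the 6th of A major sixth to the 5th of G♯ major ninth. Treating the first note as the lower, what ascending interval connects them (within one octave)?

major 6th

A major sixth has F♯ as its 6th, and G♯ major ninth has D♯ as its 5th.
Counting 6 letters and 9 half steps from F♯ gives a major sixth.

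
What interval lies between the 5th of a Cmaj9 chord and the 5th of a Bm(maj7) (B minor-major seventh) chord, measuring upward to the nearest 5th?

major seventh

Cmaj9 has G as its 5th, and Bm(maj7) (B minor-major seventh) has F# as its 5th.
From G to F# is 11 semitones, exactly the major seventh.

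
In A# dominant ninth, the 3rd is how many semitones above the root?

A# dominant ninth: A# C## E# G# B#.
A# to C## is a major third: 4 semitones.

4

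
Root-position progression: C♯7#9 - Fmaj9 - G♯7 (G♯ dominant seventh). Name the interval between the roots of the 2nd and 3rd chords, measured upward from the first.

The roots are F and G♯.
2 letter names make it a second; at 3 semitones (a half step wider than major) the quality is augmented.

augmented second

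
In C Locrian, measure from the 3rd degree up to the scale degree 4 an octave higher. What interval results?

major ninth

C locrian: C Db Eb F Gb Ab Bb.
That puts Eb below F.
Eb up to F spans 9 letter names and 14 semitones — a major ninth.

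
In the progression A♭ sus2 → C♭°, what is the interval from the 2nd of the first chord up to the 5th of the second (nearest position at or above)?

A♭ sus2 has B♭ as its 2nd, and C♭° has G𝄫 as its 5th.
From B♭ to G𝄫: 7 semitones over a sixth = diminished.

diminished sixth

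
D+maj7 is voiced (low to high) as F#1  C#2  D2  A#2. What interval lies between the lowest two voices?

Those voices are F#1 and C#2.
Counting 5 letters and 7 half steps from F# gives a perfect fifth.

perfect 5th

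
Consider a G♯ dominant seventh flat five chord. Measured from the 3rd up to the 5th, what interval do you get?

The chord tones of G♯7b5 are G♯-B♯-D-F♯.
The 3rd is B♯ and the 5th is D.
B♯ up to D is 2 semitones, a whole step narrower than a major third, so the interval is diminished.

diminished third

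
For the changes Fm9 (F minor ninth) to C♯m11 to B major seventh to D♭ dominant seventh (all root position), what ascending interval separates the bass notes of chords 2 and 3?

The roots are C♯ and B.
7 letter names make it a seventh; at 10 semitones (a half step narrower than major) the quality is minor.

minor 7th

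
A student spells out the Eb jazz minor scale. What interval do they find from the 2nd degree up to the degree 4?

Eb melodic minor: Eb F Gb Ab Bb C D.
That puts F below Ab.
F up to Ab is 3 semitones, a half step narrower than a major third, so the interval is minor.

minor 3rd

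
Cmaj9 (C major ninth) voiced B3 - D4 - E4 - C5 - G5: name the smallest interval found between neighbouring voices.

Adjacent intervals: B3→D4 = minor third; D4→E4 = major second; E4→C5 = minor sixth; C5→G5 = perfect fifth.
The smallest is D4 to E4, a major second (2 semitones).

M2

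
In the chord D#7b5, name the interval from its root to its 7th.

minor seventh

Spelling the chord: D#–F##–A–C#.
That puts D# below C#.
From D# to C#: 10 semitones over a seventh = minor.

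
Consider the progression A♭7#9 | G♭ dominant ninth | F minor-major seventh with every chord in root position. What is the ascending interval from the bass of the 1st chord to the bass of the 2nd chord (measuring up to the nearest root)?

The roots are A♭ and G♭.
A♭ up to G♭ is 10 semitones, a half step narrower than a major seventh, so the interval is minor.

minor 7th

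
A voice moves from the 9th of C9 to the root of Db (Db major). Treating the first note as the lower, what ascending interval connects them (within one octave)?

The 9th of C9 is D; the root of Db (Db major) is Db.
D up to Db is 11 semitones, a half step narrower than a perfect octave, so the interval is diminished.

diminished octave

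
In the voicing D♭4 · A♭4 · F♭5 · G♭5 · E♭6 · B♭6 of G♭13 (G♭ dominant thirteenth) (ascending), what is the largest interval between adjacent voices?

Adjacent intervals: D♭4→A♭4 = perfect fifth; A♭4→F♭5 = minor sixth; F♭5→G♭5 = major second; G♭5→E♭6 = major sixth; E♭6→B♭6 = perfect fifth.
The largest is G♭5 to E♭6, a major sixth (9 semitones).

major 6th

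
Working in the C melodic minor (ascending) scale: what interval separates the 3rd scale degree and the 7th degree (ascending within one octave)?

C melodic minor: C D E♭ F G A B.
That puts E♭ below B.
From E♭ to B: 8 semitones over a fifth = augmented.

A5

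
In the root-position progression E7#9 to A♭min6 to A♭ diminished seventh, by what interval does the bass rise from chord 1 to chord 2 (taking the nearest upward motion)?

The roots are E and A♭.
4 letter names make it a fourth; at 4 semitones (a half step narrower than perfect) the quality is diminished.

diminished fourth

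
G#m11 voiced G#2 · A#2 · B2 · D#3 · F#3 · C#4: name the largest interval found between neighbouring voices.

perfect fifth

Adjacent intervals: G#2→A#2 = major second; A#2→B2 = minor second; B2→D#3 = major third; D#3→F#3 = minor third; F#3→C#4 = perfect fifth.
The largest is F#3 to C#4, a perfect fifth (7 semitones).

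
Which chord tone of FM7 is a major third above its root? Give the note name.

FΔ7 (F major seventh) is spelled F–A–C–E.
The root is F. A major third above F is A.
A is the chord's 3rd.

A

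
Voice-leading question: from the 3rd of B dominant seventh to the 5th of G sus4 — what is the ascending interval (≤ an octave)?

diminished octave

The 3rd of B dominant seventh is D♯; the 5th of G sus4 is D.
8 letter names make it an octave; at 11 semitones (a half step narrower than perfect) the quality is diminished.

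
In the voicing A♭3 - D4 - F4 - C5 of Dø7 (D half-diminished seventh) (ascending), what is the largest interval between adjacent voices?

Adjacent intervals: A♭3→D4 = augmented fourth; D4→F4 = minor third; F4→C5 = perfect fifth.
The largest is F4 to C5, a perfect fifth (7 semitones).

perfect fifth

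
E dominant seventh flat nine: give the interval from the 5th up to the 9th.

d5

E7b9 is spelled E G♯ B D F.
The 5th is B and the 9th is F.
5 letter names make it a fifth; at 6 semitones (a half step narrower than perfect) the quality is diminished.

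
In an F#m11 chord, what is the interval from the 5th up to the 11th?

minor 7th

Spelling the chord: F# A C# E G# B.
That puts C# below B.
7 letter names make it a seventh; at 10 semitones (a half step narrower than major) the quality is minor.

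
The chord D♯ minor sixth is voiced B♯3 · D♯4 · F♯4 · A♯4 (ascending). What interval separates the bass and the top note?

The outer voices are B♯3 and A♯4.
From B♯ to A♯: 10 semitones over a seventh = minor.

minor 7th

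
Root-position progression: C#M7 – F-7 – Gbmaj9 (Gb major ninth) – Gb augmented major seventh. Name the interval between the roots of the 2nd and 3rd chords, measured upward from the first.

minor second

The roots are F and Gb.
From F to Gb: 1 semitone over a second = minor.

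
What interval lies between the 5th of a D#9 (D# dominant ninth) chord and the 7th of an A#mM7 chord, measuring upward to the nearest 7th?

major 7th

The 5th of D#9 (D# dominant ninth) is A#; the 7th of A#mM7 is G##.
A# up to G## spans 7 letter names and 11 semitones — a major seventh.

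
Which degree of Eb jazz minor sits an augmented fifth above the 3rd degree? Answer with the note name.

D

The scale is Eb F Gb Ab Bb C D.
The 3rd degree is Gb; an augmented fifth above that is D — scale degree 7.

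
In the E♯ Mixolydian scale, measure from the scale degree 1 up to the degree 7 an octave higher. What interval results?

minor fourteenth

E♯ mixolydian: E♯ F𝄪 G𝄪 A♯ B♯ C𝄪 D♯.
Scale degree 1 = E♯; 7th scale degree (up an octave) = D♯.
14 letter names make it a fourteenth; at 22 semitones (a half step narrower than major) the quality is minor.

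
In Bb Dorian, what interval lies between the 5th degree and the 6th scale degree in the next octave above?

Spelling Bb Dorian: Bb C Db Eb F G Ab.
That puts F below G.
F up to G spans 9 letter names and 14 semitones — a major ninth.

major ninth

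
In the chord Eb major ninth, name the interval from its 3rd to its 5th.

minor 3rd

Spelling the chord: Eb-G-Bb-D-F.
That puts G below Bb.
G up to Bb is 3 semitones, a half step narrower than a major third, so the interval is minor.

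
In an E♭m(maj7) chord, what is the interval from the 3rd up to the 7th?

E♭mM7 is spelled E♭-G♭-B♭-D.
The 3rd is G♭ and the 7th is D.
From G♭ to D: 8 semitones over a fifth = augmented.

A5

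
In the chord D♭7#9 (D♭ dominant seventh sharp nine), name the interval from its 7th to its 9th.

D♭7#9 is spelled D♭ F A♭ C♭ E.
So we need the interval from C♭ up to E.
3 letter names make it a third; at 5 semitones (a half step wider than major) the quality is augmented.

augmented 3rd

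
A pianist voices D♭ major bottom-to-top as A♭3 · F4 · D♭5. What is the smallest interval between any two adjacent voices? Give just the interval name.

m6

Adjacent intervals: A♭3→F4 = major sixth; F4→D♭5 = minor sixth.
The smallest is F4 to D♭5, a minor sixth (8 semitones).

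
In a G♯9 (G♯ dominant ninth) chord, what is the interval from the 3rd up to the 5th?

G♯9: G♯ B♯ D♯ F♯ A♯.
That puts B♯ below D♯.
From B♯ to D♯: 3 semitones over a third = minor.

minor third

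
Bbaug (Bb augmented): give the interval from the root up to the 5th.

augmented fifth

Bb+ (Bb augmented) is spelled Bb, D, F#.
The root is Bb and the 5th is F#.
5 letter names make it a fifth; at 8 semitones (a half step wider than perfect) the quality is augmented.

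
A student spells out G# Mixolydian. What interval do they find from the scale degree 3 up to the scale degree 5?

G# mixolydian: G# A# B# C# D# E# F#.
Scale degree 3 = B#; scale degree 5 = D#.
3 letter names make it a third; at 3 semitones (a half step narrower than major) the quality is minor.

minor 3rd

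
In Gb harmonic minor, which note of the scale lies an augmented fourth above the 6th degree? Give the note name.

The scale is Gb Ab Bbb Cb Db Ebb F.
The 6th degree is Ebb; an augmented fourth above that is Ab — scale degree 2.

Ab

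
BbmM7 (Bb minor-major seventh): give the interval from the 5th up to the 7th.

major third

The chord tones of BbmM7 are Bb-Db-F-A.
That puts F below A.
From F to A is 4 semitones, exactly the major third.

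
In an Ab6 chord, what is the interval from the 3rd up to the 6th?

Spelling the chord: Ab-C-Eb-F.
The 3rd is C and the 6th is F.
From C to F is 5 semitones, exactly the perfect fourth.

P4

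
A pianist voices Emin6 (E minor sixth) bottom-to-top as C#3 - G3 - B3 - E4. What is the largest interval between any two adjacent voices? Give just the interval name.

Adjacent intervals: C#3→G3 = diminished fifth; G3→B3 = major third; B3→E4 = perfect fourth.
The largest is C#3 to G3, a diminished fifth (6 semitones).

diminished fifth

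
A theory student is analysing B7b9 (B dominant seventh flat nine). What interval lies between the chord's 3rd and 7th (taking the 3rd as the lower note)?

Spelling the chord: B–D♯–F♯–A–C.
The 3rd is D♯ and the 7th is A.
From D♯ to A: 6 semitones over a fifth = diminished.

diminished fifth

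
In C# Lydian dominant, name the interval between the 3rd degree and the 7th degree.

Spelling C# Lydian dominant: C# D# E# F## G# A# B.
That puts E# below B.
5 letter names make it a fifth; at 6 semitones (a half step narrower than perfect) the quality is diminished.

d5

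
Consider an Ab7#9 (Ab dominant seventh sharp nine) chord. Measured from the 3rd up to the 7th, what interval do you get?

The chord tones of Ab7#9 are Ab, C, Eb, Gb, B.
So we need the interval from C up to Gb.
5 letter names make it a fifth; at 6 semitones (a half step narrower than perfect) the quality is diminished.

d5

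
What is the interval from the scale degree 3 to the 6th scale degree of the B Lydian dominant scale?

perfect fourth

The scale runs B C# D# E# F# G# A.
That puts D# below G#.
Counting 4 letters and 5 half steps from D# gives a perfect fourth.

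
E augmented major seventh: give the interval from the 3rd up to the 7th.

E+maj7 is spelled E–G#–B#–D#.
The 3rd is G# and the 7th is D#.
G# up to D# spans 5 letter names and 7 semitones — a perfect fifth.

perfect fifth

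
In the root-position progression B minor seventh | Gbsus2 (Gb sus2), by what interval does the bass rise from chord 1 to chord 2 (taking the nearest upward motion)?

The roots are B and Gb.
B up to Gb is 7 semitones, a whole step narrower than a major sixth, so the interval is diminished.

diminished sixth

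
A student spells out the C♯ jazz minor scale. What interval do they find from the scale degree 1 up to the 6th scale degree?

M6

C♯ melodic minor: C♯ D♯ E F♯ G♯ A♯ B♯.
That puts C♯ below A♯.
C♯ up to A♯ spans 6 letter names and 9 semitones — a major sixth.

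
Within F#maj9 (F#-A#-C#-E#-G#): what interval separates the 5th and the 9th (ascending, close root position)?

The 5th is C# and the 9th is G#.
C# up to G# spans 5 letter names and 7 semitones — a perfect fifth.

P5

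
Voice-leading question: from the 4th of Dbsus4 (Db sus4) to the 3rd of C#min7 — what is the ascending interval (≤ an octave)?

A6

Dbsus4 (Db sus4) has Gb as its 4th, and C#min7 has E as its 3rd.
From Gb to E: 10 semitones over a sixth = augmented.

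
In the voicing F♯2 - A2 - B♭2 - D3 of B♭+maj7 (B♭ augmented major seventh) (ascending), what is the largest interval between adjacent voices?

major 3rd

Adjacent intervals: F♯2→A2 = minor third; A2→B♭2 = minor second; B♭2→D3 = major third.
The largest is B♭2 to D3, a major third (4 semitones).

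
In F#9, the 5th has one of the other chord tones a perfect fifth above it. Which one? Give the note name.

G#

Spelling the chord: F#–A#–C#–E–G#.
The 5th is C#. A perfect fifth above C# is G#.
G# is the chord's 9th.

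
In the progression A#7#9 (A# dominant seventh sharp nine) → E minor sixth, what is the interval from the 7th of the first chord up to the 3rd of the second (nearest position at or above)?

d8

A#7#9 (A# dominant seventh sharp nine) has G# as its 7th, and E minor sixth has G as its 3rd.
8 letter names make it an octave; at 11 semitones (a half step narrower than perfect) the quality is diminished.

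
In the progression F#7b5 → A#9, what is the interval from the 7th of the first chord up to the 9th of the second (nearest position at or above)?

augmented fifth

The 7th of F#7b5 is E; the 9th of A#9 is B#.
From E to B#: 8 semitones over a fifth = augmented.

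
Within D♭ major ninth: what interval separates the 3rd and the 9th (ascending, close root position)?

Spelling the chord: D♭–F–A♭–C–E♭.
3rd = F; 9th = E♭.
7 letter names make it a seventh; at 10 semitones (a half step narrower than major) the quality is minor.

minor seventh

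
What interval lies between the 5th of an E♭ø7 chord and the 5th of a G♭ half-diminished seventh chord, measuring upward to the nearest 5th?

The 5th of E♭ø7 is B𝄫; the 5th of G♭ half-diminished seventh is D𝄫.
B𝄫 up to D𝄫 is 3 semitones, a half step narrower than a major third, so the interval is minor.

m3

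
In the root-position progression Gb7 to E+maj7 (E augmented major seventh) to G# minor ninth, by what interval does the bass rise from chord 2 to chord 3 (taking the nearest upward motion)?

major third

The roots are E and G#.
Counting 3 letters and 4 half steps from E gives a major third.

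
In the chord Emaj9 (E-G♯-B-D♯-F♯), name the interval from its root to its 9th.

That puts E below F♯.
Counting 9 letters and 14 half steps from E gives a major ninth.

M9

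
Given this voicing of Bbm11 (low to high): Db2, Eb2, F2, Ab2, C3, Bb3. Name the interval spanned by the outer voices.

major thirteenth

The outer voices are Db2 and Bb3.
From Db to Bb is 21 semitones, exactly the major thirteenth.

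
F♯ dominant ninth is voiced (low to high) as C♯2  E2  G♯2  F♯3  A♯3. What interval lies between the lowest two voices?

Those voices are C♯2 and E2.
3 letter names make it a third; at 3 semitones (a half step narrower than major) the quality is minor.

minor third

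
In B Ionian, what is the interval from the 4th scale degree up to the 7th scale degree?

B major: B C# D# E F# G# A#.
That puts E below A#.
4 letter names make it a fourth; at 6 semitones (a half step wider than perfect) the quality is augmented.

A4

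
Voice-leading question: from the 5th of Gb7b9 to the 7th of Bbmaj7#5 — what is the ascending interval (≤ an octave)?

Gb7b9 has Db as its 5th, and Bbmaj7#5 has A as its 7th.
Db up to A is 8 semitones, a half step wider than a perfect fifth, so the interval is augmented.

augmented fifth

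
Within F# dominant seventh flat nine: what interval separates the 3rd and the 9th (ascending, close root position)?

Spelling the chord: F#, A#, C#, E, G.
The 3rd is A# and the 9th is G.
From A# to G: 9 semitones over a seventh = diminished.

diminished seventh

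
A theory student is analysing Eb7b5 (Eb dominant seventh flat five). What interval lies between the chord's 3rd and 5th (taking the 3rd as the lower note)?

Spelling the chord: Eb G Bbb Db.
That puts G below Bbb.
From G to Bbb: 2 semitones over a third = diminished.

diminished third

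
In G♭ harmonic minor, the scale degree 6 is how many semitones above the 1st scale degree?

8

The scale is G♭ A♭ B𝄫 C♭ D♭ E𝄫 F.
G♭ up to E𝄫 is a minor sixth — 8 semitones.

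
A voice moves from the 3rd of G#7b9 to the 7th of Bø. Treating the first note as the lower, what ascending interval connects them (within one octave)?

The 3rd of G#7b9 is B#; the 7th of Bø is A.
B# up to A is 9 semitones, a whole step narrower than a major seventh, so the interval is diminished.

diminished seventh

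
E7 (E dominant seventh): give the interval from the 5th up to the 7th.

E7 is spelled E G♯ B D.
5th = B; 7th = D.
3 letter names make it a third; at 3 semitones (a half step narrower than major) the quality is minor.

m3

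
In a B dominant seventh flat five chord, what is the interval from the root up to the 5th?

Spelling the chord: B–D♯–F–A.
So we need the interval from B up to F.
B up to F is 6 semitones, a half step narrower than a perfect fifth, so the interval is diminished.

d5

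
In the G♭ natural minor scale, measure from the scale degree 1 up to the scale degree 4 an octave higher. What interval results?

perfect eleventh

The scale runs G♭ A♭ B𝄫 C♭ D♭ E𝄫 F♭.
That puts G♭ below C♭.
G♭ up to C♭ spans 11 letter names and 17 semitones — a perfect eleventh.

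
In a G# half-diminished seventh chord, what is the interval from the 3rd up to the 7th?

perfect fifth

The chord tones of G#ø (G# half-diminished seventh) are G#–B–D–F#.
The 3rd is B and the 7th is F#.
From B to F# is 7 semitones, exactly the perfect fifth.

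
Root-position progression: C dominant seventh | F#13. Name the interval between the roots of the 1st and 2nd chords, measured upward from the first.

The roots are C and F#.
From C to F#: 6 semitones over a fourth = augmented.

A4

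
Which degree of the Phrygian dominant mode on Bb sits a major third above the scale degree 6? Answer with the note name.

The scale is Bb Cb D Eb F Gb Ab.
The scale degree 6 is Gb; a major third above that is Bb — scale degree 1.

Bb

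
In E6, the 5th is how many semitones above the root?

Spelling the chord: E-G♯-B-C♯.
E to B is a perfect fifth: 7 semitones.

7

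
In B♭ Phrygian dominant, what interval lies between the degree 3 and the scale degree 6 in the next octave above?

B♭ phrygian dominant: B♭ C♭ D E♭ F G♭ A♭.
So we need the interval from D up to G♭.
From D to G♭: 16 semitones over an eleventh = diminished.

diminished eleventh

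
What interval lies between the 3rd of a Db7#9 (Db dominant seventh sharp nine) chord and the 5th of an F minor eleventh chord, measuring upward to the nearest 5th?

perfect fifth

Db7#9 (Db dominant seventh sharp nine) has F as its 3rd, and F minor eleventh has C as its 5th.
Counting 5 letters and 7 half steps from F gives a perfect fifth.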